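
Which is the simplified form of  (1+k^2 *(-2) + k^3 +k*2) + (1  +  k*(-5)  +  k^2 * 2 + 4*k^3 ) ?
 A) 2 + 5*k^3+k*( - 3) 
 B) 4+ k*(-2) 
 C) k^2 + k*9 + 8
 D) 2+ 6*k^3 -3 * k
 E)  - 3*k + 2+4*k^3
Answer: A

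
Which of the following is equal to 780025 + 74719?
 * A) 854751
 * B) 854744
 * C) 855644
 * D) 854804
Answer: B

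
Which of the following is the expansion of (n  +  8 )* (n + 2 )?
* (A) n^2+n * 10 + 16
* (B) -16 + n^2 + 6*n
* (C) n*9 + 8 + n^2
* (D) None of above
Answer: A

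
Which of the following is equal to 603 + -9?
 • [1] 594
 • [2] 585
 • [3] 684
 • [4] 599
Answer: 1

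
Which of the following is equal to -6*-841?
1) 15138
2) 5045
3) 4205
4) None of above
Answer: 4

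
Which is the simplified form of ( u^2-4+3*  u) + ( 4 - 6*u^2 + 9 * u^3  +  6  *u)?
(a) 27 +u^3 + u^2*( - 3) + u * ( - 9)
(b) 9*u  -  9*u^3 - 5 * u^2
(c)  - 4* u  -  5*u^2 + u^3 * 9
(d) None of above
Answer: d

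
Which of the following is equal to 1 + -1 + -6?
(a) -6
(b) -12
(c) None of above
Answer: a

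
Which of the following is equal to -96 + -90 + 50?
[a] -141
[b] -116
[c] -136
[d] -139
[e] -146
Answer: c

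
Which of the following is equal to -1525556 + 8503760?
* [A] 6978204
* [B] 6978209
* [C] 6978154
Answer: A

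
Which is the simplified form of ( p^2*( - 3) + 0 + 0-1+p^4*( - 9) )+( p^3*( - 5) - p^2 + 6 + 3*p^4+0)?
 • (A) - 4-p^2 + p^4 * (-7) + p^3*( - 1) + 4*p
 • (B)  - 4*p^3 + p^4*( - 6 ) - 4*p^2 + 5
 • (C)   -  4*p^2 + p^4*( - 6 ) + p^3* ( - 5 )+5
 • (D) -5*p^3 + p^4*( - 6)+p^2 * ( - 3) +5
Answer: C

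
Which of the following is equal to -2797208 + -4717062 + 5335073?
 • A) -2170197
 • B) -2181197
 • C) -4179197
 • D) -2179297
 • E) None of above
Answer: E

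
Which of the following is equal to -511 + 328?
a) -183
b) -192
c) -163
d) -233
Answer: a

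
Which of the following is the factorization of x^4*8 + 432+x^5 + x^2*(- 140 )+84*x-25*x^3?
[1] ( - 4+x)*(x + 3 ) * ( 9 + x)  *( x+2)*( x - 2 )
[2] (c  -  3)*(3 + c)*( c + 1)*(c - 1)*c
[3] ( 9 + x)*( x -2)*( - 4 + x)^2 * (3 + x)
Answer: 1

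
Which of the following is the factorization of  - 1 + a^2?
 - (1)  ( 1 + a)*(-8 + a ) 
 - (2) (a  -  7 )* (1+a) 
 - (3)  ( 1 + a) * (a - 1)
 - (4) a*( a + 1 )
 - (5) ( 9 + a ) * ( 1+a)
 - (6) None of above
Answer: 3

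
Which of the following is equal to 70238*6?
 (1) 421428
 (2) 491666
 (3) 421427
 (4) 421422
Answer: 1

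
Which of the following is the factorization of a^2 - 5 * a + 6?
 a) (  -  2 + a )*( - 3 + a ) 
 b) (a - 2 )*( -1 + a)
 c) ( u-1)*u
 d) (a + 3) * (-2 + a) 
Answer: a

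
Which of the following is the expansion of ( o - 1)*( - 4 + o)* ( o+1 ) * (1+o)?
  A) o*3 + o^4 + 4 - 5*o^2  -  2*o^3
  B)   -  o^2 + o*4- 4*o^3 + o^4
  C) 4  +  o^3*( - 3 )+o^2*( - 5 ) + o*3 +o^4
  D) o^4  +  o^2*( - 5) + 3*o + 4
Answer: C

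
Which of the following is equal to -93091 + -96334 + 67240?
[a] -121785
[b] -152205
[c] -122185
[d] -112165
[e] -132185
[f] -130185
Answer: c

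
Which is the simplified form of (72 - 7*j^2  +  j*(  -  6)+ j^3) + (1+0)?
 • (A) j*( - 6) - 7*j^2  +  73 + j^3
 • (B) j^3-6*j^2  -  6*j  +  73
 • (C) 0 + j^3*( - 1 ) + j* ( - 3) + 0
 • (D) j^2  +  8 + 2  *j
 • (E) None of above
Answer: A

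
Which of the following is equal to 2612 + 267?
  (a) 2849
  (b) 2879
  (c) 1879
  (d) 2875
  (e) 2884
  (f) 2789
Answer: b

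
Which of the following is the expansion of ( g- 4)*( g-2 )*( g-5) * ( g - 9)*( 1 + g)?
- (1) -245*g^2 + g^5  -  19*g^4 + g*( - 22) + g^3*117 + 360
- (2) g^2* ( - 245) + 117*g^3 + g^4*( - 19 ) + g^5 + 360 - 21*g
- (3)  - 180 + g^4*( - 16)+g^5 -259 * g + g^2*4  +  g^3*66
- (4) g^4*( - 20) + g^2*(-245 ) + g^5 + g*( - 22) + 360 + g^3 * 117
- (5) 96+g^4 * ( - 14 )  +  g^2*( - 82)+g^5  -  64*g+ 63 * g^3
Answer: 1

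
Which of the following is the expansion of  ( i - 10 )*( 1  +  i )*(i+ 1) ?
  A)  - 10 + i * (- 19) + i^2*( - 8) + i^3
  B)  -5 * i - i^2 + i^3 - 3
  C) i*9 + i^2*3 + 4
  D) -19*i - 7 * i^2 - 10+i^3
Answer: A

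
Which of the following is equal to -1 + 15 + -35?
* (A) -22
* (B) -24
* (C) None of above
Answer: C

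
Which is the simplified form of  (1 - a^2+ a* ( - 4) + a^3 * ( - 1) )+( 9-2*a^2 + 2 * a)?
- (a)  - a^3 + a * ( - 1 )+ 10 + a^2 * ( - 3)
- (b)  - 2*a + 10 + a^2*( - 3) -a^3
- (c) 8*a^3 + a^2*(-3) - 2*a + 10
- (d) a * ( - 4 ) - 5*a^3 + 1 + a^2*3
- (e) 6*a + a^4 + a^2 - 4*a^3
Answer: b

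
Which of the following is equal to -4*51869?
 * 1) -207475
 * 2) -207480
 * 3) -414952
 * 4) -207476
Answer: 4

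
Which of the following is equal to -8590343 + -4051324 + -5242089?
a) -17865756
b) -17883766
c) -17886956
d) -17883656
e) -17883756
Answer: e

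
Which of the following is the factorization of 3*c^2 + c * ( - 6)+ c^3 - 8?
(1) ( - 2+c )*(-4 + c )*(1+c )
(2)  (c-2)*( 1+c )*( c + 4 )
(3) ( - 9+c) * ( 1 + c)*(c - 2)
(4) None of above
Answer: 2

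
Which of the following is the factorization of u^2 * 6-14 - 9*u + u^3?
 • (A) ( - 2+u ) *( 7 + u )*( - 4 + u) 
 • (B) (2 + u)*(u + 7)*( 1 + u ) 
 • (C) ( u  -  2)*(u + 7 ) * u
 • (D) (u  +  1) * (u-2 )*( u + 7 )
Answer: D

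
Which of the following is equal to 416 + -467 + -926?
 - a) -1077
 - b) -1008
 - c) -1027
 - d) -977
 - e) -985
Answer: d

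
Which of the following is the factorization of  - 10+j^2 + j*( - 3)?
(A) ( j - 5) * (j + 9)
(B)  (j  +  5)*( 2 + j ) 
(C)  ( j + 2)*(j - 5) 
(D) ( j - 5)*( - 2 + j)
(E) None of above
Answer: C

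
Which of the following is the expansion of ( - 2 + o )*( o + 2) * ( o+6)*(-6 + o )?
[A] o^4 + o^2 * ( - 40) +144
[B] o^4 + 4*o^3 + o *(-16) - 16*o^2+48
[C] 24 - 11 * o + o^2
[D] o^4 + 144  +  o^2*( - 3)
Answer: A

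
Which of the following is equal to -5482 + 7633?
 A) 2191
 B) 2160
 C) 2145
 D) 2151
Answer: D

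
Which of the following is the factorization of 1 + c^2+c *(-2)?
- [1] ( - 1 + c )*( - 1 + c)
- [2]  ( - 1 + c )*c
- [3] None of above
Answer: 1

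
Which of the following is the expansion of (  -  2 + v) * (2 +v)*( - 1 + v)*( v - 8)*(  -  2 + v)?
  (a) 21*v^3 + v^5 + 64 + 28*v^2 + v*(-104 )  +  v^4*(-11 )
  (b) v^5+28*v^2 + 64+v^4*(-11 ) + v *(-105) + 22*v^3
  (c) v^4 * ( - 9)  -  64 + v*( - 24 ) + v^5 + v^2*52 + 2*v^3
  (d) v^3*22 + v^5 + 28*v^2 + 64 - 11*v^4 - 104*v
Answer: d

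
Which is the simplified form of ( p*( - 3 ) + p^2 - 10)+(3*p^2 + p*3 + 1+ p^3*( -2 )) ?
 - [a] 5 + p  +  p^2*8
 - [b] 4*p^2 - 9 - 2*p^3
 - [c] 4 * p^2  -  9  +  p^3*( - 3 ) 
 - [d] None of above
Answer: b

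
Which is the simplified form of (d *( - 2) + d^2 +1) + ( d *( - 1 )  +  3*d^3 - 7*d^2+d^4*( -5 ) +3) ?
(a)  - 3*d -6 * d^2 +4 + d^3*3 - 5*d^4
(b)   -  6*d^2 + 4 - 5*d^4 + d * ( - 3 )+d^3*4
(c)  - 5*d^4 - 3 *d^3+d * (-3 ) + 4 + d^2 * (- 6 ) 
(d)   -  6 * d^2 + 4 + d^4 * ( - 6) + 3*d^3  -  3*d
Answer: a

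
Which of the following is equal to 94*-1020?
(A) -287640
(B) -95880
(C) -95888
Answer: B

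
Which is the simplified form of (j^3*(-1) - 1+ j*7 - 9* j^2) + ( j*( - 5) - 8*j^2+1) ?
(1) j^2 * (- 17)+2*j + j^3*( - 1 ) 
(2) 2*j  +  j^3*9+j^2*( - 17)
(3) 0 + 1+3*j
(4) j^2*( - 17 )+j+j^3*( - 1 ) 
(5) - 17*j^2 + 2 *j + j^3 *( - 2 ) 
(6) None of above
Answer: 1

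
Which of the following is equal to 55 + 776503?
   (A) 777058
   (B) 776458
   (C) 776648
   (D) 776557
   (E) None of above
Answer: E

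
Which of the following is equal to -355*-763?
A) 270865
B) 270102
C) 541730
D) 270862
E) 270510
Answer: A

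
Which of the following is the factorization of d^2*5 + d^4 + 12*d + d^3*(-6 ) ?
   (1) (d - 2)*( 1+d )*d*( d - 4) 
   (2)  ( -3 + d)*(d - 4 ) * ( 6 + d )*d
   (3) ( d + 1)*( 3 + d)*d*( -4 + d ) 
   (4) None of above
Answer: 4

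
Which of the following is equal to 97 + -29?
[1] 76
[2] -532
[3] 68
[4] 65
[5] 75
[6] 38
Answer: 3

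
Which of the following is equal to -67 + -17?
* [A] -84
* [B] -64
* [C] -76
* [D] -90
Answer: A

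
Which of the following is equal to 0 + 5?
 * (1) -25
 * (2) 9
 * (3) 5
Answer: 3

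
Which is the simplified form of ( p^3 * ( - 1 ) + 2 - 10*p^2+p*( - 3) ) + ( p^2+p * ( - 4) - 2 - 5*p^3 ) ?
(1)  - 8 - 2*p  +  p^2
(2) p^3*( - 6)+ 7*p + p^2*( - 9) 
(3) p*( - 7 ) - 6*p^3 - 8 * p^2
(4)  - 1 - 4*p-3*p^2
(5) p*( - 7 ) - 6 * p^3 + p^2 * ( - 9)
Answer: 5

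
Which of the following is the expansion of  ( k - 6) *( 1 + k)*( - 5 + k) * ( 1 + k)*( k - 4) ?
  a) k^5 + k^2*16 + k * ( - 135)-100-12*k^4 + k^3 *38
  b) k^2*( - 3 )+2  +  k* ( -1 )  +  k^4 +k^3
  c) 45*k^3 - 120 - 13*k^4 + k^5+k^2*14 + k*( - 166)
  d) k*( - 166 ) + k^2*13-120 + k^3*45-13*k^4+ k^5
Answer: d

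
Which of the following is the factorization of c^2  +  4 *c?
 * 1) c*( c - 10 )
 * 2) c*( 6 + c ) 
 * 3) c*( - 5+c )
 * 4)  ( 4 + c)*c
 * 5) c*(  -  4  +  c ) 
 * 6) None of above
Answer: 4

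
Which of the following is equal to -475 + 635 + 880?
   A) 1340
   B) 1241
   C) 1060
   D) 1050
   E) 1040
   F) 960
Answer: E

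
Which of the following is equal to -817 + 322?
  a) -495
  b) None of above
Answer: a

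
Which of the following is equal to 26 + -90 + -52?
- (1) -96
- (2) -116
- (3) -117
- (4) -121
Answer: 2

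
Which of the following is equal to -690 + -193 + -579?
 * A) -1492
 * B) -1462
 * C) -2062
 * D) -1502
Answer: B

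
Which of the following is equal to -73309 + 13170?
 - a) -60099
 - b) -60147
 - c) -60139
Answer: c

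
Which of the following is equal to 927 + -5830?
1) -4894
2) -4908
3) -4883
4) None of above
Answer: 4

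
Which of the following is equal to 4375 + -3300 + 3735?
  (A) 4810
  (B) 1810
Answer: A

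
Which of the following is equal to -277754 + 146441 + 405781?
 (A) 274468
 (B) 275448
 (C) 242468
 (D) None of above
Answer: A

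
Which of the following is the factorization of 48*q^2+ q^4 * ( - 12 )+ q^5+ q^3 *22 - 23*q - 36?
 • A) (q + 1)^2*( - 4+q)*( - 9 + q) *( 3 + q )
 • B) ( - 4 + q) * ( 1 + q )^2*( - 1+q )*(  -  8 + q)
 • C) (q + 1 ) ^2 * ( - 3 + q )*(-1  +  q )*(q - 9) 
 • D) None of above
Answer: D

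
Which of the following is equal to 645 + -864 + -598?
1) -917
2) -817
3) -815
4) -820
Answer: 2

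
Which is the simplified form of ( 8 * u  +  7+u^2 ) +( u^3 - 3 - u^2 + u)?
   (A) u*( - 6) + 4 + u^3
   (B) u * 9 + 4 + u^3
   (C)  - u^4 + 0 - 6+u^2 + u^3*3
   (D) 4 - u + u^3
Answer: B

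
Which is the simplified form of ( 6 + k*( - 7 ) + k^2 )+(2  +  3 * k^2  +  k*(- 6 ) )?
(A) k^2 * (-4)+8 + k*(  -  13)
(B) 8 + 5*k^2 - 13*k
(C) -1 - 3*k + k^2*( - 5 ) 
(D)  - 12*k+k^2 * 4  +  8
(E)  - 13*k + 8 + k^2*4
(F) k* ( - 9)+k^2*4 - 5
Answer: E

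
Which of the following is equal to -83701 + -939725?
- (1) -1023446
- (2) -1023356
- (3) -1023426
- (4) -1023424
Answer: 3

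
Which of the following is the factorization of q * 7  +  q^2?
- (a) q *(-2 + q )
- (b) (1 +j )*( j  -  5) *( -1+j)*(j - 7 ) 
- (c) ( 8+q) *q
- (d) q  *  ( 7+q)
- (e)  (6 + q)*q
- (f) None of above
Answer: d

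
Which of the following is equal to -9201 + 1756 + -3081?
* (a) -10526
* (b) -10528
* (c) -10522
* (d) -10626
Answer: a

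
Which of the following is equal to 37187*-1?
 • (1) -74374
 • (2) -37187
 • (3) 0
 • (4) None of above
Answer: 2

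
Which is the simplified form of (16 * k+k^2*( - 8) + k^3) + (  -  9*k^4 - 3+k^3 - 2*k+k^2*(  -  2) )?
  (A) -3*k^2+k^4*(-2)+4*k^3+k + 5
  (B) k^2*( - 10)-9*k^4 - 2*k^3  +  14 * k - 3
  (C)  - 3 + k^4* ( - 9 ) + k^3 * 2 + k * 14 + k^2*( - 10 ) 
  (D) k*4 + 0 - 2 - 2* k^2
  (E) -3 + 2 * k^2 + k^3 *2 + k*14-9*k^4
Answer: C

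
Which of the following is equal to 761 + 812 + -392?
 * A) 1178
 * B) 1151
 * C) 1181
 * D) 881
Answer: C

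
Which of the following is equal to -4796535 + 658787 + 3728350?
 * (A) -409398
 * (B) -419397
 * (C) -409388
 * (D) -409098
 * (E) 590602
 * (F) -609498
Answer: A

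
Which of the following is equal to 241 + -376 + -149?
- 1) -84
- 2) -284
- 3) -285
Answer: 2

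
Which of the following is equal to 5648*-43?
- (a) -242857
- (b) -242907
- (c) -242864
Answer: c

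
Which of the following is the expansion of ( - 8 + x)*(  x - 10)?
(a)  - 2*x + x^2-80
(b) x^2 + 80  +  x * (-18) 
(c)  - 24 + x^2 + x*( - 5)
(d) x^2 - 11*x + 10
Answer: b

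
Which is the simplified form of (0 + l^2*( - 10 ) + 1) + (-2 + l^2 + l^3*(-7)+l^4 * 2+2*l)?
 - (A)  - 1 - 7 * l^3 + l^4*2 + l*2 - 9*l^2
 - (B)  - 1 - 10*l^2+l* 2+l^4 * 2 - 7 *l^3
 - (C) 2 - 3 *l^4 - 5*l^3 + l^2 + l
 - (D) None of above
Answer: A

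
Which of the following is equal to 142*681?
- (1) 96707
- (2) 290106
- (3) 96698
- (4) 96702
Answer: 4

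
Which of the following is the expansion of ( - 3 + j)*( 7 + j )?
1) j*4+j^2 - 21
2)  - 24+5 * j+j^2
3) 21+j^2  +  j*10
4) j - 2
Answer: 1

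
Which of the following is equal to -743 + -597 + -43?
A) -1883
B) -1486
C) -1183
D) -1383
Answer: D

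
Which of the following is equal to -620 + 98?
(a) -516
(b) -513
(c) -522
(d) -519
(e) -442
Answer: c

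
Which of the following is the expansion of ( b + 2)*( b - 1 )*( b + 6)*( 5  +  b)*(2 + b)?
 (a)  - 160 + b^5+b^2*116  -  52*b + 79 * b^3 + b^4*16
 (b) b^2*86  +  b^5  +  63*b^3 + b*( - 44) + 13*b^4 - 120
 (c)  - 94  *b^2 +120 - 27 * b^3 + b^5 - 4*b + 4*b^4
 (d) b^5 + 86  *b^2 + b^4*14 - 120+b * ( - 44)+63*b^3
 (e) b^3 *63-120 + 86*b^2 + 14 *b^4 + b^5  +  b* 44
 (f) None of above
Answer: d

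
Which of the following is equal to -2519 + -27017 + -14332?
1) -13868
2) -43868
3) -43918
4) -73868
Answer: 2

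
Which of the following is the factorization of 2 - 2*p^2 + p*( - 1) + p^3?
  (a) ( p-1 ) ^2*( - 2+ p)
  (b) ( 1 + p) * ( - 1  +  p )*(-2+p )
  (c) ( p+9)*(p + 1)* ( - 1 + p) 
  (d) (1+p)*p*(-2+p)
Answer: b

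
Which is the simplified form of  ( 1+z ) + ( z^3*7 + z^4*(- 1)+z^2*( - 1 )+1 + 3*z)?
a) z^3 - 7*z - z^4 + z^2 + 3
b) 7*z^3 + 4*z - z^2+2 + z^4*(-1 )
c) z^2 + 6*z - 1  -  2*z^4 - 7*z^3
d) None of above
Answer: b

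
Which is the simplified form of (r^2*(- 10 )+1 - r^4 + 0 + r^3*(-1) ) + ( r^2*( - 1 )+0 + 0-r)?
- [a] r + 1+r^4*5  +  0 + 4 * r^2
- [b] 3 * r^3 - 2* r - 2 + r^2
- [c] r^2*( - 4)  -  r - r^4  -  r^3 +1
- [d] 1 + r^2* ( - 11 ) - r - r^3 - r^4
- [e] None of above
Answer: d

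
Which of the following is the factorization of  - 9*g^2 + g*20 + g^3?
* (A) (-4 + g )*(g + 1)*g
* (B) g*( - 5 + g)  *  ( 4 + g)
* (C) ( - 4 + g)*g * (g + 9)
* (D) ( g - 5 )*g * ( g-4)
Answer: D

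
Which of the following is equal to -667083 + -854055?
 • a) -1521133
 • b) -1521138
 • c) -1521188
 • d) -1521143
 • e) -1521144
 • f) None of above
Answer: b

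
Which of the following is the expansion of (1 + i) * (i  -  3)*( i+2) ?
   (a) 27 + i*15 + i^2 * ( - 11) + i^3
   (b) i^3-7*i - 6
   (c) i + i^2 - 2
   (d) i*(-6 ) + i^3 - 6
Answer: b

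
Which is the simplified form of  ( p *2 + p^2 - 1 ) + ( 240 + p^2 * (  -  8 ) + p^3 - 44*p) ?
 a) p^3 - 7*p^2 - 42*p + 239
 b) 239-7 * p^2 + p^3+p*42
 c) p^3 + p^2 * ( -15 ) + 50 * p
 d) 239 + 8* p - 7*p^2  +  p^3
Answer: a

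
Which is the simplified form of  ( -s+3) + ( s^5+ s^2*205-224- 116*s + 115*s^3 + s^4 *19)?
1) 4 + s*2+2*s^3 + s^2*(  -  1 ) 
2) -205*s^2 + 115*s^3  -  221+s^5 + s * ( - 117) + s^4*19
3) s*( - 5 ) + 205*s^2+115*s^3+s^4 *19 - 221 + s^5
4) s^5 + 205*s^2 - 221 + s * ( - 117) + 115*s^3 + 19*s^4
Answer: 4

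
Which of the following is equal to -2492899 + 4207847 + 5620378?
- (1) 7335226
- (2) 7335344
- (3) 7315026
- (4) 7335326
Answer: 4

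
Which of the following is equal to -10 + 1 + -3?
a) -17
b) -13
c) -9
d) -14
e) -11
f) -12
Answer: f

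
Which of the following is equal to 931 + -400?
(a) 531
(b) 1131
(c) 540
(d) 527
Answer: a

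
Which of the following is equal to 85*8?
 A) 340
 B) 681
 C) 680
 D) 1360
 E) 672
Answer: C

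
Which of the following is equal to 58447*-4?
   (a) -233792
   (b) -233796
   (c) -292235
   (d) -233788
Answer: d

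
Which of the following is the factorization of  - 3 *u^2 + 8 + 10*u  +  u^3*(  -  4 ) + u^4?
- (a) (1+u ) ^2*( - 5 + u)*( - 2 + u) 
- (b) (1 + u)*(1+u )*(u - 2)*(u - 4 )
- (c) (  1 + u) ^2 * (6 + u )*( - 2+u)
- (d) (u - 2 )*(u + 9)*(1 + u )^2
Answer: b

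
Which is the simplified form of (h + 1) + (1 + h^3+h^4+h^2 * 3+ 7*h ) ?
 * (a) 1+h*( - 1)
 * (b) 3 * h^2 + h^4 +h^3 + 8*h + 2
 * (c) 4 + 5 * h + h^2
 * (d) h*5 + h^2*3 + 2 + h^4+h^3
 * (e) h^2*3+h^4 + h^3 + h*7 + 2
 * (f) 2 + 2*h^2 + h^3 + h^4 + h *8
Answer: b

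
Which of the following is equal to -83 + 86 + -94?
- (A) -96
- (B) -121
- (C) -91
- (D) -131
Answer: C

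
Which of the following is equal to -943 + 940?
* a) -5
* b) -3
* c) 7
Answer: b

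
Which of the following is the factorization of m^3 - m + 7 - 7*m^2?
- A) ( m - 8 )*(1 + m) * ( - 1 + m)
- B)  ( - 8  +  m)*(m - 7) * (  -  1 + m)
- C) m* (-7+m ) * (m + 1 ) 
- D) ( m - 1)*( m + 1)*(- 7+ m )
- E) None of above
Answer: D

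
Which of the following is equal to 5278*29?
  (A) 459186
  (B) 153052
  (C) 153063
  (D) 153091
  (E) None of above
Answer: E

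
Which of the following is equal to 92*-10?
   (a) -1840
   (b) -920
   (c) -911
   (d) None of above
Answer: b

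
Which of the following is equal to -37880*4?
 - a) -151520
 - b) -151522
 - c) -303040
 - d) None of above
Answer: a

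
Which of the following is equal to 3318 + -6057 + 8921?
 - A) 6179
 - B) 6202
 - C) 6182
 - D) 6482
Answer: C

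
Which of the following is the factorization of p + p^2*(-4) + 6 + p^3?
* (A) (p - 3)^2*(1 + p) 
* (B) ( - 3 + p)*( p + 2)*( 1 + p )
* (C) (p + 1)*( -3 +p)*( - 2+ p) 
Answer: C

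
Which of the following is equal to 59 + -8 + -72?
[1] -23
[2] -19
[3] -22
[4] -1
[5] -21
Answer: 5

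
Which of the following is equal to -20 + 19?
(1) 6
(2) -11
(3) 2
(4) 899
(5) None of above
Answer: 5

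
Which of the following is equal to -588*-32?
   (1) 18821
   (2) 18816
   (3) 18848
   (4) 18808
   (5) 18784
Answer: 2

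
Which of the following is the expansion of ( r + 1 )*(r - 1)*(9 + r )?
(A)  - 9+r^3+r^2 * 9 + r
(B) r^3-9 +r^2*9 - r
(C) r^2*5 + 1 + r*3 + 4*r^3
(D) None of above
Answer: B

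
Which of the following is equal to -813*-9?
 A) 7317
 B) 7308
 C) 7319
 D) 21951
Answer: A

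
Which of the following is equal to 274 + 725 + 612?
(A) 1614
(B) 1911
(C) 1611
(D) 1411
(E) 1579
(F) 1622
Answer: C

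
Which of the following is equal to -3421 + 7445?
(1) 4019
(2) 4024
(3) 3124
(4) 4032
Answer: 2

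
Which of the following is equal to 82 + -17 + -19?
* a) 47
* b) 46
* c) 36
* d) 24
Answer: b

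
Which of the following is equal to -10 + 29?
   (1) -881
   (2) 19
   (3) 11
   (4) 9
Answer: 2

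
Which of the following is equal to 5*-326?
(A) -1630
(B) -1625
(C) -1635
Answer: A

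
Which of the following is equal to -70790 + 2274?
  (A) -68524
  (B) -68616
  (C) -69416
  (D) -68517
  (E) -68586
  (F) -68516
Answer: F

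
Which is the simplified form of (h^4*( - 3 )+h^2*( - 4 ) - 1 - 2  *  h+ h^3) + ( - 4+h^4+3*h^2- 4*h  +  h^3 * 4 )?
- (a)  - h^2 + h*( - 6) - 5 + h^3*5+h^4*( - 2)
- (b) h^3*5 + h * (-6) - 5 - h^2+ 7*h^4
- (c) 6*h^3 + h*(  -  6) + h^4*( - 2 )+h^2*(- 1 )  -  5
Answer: a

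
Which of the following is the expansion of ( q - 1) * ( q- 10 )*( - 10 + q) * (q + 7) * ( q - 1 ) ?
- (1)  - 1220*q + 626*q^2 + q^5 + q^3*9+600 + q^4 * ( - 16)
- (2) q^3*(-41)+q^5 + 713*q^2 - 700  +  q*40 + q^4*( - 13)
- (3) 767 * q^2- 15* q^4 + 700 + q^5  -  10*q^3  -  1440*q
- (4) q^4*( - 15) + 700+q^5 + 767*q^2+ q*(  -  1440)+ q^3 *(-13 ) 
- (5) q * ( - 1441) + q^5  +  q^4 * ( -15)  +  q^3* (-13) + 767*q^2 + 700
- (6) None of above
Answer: 4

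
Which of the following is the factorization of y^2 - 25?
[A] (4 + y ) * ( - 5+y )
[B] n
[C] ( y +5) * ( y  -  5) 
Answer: C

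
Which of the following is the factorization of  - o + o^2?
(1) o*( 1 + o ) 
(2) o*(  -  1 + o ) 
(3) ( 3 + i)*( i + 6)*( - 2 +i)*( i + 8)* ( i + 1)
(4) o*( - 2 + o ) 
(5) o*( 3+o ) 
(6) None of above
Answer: 2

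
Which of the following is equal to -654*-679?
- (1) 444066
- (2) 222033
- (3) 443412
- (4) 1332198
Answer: 1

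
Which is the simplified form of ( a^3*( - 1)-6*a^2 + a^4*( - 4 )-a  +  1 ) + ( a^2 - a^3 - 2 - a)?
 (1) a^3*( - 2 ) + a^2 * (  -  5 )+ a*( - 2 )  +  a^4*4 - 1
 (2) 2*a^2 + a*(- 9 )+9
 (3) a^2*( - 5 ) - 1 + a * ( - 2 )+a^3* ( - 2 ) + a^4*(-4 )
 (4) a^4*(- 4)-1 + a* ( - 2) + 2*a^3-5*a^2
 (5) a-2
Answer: 3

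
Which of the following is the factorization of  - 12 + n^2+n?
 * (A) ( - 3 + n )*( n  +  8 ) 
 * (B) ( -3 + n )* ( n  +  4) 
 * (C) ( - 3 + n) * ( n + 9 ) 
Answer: B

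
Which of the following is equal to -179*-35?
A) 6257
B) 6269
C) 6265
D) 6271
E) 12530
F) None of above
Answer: C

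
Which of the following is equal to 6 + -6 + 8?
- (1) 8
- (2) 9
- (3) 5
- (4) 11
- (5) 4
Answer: 1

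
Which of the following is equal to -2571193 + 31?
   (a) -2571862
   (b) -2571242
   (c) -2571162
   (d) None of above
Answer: c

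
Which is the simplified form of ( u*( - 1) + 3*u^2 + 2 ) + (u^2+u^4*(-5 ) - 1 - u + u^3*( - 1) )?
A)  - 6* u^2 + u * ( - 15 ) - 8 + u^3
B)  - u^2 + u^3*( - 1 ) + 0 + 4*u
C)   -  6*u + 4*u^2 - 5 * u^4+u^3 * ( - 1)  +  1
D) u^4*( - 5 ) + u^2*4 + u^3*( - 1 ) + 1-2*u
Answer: D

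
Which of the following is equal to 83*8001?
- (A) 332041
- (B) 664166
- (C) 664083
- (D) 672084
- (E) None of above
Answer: C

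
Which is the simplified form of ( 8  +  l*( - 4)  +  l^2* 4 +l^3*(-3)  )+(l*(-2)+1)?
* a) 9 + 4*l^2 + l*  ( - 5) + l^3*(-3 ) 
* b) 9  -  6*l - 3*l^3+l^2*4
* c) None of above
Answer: b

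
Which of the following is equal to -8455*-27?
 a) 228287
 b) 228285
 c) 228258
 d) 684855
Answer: b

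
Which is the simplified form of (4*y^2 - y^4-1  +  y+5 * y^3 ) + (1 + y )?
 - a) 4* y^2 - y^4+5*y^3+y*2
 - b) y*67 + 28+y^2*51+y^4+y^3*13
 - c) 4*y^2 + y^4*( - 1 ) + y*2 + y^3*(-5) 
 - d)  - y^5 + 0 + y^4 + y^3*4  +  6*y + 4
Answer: a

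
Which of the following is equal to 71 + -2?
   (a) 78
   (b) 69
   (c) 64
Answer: b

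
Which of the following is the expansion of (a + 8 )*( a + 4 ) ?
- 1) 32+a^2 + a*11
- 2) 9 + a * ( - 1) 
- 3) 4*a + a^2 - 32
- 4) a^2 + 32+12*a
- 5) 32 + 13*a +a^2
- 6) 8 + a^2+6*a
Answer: 4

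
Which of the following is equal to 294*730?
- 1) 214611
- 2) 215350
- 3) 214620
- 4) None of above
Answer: 3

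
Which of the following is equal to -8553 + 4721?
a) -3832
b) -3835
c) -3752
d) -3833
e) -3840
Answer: a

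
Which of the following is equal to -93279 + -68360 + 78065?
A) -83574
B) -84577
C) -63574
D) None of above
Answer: A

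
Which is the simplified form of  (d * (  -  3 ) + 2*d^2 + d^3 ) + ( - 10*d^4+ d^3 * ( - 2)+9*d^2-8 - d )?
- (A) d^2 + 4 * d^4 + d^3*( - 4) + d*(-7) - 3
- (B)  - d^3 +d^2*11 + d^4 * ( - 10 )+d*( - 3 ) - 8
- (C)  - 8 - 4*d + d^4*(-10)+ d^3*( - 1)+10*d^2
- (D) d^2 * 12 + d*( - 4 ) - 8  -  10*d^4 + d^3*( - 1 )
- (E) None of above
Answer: E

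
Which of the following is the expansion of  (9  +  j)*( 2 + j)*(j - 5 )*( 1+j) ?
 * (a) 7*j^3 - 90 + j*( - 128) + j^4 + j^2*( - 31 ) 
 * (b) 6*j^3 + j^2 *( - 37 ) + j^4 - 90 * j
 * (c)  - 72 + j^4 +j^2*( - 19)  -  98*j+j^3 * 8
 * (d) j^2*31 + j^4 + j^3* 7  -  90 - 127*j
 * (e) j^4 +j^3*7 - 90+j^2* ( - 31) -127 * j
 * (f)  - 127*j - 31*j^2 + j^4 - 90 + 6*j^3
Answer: e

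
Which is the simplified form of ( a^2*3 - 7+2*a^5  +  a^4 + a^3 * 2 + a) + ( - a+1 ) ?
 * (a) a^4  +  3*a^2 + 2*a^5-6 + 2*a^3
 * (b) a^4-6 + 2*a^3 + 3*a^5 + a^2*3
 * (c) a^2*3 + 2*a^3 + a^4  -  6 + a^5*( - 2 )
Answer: a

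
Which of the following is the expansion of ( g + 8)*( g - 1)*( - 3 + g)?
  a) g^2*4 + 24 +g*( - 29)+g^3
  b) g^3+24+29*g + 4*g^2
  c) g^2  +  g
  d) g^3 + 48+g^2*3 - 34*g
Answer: a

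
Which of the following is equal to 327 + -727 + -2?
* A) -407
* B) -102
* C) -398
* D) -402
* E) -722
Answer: D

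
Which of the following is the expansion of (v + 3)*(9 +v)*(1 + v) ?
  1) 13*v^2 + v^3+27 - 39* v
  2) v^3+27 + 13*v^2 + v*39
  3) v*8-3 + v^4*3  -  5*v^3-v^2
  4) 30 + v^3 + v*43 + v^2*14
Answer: 2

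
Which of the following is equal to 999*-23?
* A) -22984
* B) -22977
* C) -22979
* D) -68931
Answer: B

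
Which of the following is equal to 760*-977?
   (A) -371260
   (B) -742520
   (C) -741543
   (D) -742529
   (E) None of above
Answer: B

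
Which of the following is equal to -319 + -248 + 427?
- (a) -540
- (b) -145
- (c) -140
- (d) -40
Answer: c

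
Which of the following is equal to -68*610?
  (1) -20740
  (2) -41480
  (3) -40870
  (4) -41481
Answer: 2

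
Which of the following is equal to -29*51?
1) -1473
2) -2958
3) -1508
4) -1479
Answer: 4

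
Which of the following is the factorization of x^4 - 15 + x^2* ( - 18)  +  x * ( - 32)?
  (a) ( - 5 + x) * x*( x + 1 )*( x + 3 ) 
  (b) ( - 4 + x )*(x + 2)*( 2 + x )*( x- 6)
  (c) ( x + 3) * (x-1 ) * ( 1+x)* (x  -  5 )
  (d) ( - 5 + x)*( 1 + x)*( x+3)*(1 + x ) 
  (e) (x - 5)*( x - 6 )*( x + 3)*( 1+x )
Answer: d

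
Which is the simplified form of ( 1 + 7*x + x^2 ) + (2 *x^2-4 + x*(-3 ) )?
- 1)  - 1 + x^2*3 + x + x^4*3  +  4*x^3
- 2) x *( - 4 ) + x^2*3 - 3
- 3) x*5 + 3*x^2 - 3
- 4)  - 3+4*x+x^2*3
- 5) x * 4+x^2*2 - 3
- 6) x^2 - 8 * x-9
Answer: 4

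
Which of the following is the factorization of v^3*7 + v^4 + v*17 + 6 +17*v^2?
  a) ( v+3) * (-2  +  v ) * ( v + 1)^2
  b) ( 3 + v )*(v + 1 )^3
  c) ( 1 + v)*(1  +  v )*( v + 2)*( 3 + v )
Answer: c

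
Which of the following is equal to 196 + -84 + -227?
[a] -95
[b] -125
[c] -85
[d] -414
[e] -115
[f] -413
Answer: e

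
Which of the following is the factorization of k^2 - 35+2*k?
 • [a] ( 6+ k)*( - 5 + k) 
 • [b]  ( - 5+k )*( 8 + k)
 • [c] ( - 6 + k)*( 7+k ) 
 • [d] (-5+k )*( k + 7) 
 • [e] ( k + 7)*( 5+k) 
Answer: d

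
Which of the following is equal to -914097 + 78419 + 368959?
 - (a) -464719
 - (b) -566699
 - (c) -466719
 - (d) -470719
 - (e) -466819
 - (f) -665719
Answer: c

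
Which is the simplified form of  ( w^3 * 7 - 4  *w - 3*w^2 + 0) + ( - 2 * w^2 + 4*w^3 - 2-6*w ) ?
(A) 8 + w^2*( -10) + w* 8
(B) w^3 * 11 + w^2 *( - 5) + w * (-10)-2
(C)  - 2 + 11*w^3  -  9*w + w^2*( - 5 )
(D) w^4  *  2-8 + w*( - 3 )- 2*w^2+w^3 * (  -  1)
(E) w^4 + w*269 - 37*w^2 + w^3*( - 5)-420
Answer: B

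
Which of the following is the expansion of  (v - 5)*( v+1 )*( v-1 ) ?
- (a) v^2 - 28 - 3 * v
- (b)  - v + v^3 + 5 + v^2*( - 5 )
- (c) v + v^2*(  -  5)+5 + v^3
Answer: b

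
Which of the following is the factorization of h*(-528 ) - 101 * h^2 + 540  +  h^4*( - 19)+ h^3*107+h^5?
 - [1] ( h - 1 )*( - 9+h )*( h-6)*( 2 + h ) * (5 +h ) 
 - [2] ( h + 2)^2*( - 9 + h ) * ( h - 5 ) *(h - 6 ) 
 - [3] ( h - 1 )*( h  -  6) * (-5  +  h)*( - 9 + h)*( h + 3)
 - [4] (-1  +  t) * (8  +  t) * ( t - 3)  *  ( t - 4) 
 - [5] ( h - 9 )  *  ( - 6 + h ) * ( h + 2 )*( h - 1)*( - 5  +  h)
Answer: 5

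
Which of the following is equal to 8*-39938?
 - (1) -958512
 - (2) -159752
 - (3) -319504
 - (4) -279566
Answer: 3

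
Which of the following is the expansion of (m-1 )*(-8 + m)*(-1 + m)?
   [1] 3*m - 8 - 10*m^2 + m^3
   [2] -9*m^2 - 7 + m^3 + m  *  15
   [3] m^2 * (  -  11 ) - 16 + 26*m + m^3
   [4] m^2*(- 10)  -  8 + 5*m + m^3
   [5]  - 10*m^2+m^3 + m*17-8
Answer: 5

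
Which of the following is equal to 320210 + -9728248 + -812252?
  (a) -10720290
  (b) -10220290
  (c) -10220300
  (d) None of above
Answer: b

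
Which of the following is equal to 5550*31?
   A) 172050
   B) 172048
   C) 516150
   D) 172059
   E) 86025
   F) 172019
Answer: A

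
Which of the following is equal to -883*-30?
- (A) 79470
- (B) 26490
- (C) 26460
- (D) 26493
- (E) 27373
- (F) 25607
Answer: B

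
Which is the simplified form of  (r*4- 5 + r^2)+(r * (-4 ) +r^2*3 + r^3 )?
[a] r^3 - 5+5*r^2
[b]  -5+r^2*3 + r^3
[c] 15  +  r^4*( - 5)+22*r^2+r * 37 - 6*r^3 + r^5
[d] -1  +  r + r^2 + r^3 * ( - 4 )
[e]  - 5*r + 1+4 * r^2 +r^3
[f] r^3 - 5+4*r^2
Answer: f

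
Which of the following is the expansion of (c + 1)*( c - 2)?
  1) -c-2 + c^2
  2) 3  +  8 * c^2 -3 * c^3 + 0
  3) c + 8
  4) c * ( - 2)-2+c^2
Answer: 1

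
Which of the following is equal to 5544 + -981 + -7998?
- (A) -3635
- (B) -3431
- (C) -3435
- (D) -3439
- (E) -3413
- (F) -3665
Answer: C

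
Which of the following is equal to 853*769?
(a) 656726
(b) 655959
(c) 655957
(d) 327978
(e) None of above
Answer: c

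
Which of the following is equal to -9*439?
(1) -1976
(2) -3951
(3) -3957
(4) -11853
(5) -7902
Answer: 2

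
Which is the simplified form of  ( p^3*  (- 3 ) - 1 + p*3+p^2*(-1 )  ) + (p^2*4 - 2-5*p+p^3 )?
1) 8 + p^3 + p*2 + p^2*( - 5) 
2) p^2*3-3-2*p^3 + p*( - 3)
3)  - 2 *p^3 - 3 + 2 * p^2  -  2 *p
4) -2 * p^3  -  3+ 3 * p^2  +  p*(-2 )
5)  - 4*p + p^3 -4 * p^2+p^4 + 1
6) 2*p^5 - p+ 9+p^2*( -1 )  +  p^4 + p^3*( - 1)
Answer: 4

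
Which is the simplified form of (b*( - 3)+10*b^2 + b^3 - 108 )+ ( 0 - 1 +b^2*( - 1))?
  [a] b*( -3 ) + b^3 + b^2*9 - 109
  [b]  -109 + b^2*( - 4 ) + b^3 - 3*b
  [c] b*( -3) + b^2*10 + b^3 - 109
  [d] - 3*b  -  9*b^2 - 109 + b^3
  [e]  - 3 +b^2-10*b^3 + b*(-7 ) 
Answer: a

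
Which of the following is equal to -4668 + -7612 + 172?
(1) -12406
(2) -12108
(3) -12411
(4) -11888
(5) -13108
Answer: 2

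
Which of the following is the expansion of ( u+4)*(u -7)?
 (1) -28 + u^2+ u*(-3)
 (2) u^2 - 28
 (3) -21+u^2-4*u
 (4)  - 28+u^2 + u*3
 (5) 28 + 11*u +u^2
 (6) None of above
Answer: 1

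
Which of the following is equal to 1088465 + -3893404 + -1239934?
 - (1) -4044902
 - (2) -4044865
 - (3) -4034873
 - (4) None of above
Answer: 4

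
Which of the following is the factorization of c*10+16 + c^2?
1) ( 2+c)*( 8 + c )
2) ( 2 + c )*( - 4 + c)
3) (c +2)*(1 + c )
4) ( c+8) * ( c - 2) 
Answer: 1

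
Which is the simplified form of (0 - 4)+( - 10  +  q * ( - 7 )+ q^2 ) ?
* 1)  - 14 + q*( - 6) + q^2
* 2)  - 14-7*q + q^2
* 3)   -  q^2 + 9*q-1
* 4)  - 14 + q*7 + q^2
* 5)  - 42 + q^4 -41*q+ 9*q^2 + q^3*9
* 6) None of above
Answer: 2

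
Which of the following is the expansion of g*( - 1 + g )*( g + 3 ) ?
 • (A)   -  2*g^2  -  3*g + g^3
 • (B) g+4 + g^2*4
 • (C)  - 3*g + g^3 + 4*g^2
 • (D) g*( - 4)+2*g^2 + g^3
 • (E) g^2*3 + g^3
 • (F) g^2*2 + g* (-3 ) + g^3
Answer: F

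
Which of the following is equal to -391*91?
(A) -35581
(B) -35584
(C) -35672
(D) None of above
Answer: A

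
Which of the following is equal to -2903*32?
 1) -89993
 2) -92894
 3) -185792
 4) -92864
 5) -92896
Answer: 5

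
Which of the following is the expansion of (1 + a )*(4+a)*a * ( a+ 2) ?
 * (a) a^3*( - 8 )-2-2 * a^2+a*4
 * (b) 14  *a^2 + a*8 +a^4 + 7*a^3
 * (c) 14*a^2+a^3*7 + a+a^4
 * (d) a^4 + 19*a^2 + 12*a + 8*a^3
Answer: b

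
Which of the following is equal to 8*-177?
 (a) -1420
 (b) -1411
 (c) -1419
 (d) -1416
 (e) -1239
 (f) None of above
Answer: d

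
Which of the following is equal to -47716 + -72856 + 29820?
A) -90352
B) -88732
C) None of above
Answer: C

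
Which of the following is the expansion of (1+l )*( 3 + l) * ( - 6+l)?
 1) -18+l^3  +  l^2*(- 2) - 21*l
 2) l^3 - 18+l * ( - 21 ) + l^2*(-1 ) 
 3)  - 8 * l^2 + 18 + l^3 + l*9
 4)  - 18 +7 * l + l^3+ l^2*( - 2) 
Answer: 1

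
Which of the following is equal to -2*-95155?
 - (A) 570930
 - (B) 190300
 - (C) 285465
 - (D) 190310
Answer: D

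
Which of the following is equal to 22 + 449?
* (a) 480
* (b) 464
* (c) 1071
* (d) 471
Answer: d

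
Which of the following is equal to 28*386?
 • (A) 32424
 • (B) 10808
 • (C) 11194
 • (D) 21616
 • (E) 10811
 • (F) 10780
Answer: B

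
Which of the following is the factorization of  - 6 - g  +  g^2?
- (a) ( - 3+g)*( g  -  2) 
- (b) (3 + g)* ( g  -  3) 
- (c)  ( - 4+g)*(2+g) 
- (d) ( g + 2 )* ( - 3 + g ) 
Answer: d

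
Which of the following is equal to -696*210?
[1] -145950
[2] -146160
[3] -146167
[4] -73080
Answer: 2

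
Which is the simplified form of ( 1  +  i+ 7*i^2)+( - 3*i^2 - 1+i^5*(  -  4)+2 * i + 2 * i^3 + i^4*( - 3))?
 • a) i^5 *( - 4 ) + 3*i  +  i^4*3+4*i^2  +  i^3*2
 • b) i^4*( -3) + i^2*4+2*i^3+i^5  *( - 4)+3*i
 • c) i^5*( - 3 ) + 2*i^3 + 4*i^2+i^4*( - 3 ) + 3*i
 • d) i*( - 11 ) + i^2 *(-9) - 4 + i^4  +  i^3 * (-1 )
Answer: b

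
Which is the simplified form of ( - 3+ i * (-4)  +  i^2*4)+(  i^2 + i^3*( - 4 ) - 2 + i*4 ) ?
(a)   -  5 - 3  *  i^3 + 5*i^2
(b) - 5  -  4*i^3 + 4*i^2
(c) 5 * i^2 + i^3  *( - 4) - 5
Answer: c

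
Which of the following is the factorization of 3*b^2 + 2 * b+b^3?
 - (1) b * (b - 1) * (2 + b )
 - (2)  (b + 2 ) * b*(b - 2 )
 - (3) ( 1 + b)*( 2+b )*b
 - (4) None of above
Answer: 3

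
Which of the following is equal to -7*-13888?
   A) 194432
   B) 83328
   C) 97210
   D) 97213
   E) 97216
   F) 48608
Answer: E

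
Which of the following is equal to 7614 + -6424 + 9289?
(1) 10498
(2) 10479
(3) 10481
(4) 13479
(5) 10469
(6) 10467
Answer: 2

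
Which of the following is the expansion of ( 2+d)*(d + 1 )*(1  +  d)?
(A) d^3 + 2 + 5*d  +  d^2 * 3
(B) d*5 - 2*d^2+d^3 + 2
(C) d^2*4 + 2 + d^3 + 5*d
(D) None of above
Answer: C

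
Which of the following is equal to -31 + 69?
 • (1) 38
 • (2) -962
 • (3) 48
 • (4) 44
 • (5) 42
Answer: 1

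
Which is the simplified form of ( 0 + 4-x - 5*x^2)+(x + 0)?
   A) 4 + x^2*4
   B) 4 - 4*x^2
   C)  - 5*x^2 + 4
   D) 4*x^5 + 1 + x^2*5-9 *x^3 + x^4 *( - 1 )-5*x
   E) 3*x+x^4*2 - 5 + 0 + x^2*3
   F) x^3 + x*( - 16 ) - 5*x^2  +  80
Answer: C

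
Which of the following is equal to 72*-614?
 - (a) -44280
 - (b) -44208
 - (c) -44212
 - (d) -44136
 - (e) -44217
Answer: b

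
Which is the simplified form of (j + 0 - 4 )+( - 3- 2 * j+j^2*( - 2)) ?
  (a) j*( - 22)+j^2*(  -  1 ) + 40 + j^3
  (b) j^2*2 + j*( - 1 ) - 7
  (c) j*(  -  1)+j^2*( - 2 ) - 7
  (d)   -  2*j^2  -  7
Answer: c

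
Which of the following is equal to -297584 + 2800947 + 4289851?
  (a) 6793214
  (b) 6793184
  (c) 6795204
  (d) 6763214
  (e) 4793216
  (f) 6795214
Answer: a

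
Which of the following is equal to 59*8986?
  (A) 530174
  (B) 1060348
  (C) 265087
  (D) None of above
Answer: A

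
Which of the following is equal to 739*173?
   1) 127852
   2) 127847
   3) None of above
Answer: 2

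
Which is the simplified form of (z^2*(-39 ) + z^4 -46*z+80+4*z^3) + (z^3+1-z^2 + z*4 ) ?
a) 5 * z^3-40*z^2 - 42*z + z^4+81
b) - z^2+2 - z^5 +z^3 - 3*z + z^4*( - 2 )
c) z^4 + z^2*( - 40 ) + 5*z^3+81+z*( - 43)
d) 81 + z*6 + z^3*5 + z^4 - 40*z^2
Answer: a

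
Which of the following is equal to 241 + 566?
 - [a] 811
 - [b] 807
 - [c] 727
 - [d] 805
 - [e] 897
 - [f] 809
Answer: b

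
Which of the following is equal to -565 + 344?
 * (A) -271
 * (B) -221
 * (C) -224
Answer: B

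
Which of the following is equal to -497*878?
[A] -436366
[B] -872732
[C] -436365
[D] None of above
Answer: A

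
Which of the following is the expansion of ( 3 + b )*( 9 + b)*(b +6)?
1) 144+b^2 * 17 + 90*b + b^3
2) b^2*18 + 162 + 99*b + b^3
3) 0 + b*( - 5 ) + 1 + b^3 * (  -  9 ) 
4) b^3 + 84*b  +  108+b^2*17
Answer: 2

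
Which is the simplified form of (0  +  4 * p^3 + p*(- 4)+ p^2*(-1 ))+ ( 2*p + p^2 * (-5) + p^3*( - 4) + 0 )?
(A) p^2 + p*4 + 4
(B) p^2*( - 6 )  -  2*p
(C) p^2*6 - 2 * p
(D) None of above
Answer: B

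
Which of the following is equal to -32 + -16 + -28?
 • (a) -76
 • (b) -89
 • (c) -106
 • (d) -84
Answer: a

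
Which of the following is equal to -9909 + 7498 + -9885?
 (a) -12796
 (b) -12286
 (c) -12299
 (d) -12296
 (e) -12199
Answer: d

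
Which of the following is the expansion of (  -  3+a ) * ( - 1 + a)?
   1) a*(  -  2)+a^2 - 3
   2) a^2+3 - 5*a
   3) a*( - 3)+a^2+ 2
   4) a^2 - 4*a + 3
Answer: 4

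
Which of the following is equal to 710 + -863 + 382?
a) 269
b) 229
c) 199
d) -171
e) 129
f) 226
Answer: b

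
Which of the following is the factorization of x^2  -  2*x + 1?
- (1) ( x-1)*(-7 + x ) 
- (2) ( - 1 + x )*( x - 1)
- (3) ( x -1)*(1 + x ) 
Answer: 2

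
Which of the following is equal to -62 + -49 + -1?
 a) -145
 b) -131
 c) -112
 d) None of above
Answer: c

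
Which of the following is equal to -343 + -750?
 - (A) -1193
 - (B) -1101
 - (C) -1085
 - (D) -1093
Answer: D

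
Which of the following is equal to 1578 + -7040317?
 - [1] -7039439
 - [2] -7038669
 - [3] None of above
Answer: 3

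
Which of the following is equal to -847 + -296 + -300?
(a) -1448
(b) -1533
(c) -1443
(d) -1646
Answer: c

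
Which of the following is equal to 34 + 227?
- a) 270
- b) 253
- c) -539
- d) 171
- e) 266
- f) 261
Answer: f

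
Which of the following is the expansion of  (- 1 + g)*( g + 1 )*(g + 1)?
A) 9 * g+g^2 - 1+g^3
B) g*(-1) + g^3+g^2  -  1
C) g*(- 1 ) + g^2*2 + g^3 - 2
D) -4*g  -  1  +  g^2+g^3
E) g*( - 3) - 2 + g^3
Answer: B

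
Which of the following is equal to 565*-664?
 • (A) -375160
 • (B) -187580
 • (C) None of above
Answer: A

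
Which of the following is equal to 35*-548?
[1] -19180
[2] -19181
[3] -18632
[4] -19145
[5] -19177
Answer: 1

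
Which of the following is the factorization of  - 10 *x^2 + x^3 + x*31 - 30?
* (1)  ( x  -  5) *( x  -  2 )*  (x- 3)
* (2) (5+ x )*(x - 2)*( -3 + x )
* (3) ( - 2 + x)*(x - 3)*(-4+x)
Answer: 1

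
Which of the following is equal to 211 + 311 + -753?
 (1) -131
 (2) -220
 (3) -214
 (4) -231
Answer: 4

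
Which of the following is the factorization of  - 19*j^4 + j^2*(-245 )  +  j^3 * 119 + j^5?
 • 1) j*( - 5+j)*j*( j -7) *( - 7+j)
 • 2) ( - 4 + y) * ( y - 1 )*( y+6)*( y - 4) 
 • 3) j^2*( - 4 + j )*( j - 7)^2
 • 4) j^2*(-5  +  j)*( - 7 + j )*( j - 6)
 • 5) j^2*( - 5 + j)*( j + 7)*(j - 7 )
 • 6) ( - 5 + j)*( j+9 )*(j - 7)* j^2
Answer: 1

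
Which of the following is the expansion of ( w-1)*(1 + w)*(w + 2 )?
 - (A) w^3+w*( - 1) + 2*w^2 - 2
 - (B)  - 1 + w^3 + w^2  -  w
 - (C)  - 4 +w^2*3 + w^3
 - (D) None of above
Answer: A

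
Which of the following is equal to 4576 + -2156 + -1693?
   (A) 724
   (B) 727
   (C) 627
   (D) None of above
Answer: B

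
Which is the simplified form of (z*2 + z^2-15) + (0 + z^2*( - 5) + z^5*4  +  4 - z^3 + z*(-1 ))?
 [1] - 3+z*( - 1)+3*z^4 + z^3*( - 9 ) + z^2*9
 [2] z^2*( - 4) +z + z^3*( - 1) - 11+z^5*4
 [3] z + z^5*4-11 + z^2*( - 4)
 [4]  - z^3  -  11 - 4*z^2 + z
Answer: 2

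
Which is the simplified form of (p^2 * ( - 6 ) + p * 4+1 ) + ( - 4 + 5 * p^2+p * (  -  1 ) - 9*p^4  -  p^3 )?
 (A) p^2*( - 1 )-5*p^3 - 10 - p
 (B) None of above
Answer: B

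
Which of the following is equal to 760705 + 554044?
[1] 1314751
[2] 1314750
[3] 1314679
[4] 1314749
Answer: 4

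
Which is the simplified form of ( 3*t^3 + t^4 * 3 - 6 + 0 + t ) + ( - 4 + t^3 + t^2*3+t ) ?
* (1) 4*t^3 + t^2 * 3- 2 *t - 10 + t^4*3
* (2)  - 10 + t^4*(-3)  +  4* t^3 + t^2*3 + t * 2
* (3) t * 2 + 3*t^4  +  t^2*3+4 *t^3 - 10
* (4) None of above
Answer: 3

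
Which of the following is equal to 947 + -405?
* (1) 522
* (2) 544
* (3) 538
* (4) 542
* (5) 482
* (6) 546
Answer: 4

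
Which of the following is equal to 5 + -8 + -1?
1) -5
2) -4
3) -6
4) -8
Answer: 2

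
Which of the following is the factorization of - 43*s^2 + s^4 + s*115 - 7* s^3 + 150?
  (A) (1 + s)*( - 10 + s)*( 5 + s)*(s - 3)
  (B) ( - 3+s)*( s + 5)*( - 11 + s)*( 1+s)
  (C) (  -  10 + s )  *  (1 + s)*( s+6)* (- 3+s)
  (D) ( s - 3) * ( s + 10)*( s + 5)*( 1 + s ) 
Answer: A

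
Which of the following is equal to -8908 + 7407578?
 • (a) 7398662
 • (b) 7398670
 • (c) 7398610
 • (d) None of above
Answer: b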